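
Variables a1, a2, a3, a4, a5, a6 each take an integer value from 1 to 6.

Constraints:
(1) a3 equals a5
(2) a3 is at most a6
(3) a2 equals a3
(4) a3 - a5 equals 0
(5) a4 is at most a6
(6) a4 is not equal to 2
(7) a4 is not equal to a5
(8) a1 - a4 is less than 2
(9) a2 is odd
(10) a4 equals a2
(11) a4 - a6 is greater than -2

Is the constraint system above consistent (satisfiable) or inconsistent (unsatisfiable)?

Unsatisfiable

From constraints 1, 3, and 10, a4 = a2 = a3 = a5, so a4 = a5. But constraint 7 says a4 ≠ a5. Contradiction.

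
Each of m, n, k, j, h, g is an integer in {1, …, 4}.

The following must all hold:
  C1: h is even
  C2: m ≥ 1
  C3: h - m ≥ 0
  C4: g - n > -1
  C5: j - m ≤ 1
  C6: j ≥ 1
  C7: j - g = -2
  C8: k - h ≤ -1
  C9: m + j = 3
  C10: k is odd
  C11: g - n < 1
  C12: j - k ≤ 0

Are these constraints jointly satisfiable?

The assignment m = 2, n = 3, k = 3, j = 1, h = 4, g = 3 works:
  constraint 3 holds since h - m = 2.
  constraint 4 holds since g - n = 0.
  constraint 5 holds since j - m = -1.
The rest check out directly.

Satisfiable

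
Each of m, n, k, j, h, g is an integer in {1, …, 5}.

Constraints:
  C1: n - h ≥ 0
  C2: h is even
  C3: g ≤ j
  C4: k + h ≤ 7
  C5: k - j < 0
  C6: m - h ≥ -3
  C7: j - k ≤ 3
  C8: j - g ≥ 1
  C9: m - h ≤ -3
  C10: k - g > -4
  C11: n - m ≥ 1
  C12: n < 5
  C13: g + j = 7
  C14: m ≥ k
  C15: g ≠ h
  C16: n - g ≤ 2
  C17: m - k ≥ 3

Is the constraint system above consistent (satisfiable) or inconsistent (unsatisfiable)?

Constraints 1, 7, 8, 9, 16, and 17 give k − j ≥ -3, j − g ≥ 1, g − n ≥ -2, n − h ≥ 0, h − m ≥ 3, m − k ≥ 3.
Adding all 6 inequalities: the left sides telescope to 0, and the right sides sum to (-3) + 1 + (-2) + 0 + 3 + 3 = 2. So 0 ≥ 2, which is false.

Unsatisfiable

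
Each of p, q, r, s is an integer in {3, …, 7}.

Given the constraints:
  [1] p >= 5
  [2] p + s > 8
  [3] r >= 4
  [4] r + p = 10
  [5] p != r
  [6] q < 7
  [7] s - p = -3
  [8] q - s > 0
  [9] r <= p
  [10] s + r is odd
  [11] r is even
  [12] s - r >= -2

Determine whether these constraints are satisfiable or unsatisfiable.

The assignment p = 6, q = 4, r = 4, s = 3 works:
  constraint 2 holds since p + s = 9.
  constraint 4 holds since r + p = 10.
  constraint 7 holds since s - p = -3.
The rest check out directly.

Satisfiable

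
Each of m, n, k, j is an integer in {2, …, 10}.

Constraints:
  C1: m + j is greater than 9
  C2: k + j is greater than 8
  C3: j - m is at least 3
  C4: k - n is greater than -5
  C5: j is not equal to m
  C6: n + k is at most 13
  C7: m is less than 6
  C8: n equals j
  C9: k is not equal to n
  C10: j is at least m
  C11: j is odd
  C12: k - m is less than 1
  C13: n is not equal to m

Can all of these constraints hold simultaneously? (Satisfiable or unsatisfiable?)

Satisfiable

Take m = 4, n = 7, k = 3, j = 7. Then constraint 1: m + j = 11; constraint 2: k + j = 10; constraint 3: j - m = 3, and every other listed constraint is also met.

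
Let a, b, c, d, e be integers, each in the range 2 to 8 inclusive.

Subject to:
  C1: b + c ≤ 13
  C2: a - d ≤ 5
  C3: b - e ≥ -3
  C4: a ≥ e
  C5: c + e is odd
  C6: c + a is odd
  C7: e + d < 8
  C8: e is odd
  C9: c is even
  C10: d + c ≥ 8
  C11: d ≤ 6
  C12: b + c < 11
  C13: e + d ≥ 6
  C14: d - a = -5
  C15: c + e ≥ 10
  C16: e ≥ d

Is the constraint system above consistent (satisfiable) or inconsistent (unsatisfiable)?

Take a = 7, b = 2, c = 8, d = 2, e = 5. Then constraint 1: b + c = 10; constraint 2: a - d = 5, and every other listed constraint is also met.

Satisfiable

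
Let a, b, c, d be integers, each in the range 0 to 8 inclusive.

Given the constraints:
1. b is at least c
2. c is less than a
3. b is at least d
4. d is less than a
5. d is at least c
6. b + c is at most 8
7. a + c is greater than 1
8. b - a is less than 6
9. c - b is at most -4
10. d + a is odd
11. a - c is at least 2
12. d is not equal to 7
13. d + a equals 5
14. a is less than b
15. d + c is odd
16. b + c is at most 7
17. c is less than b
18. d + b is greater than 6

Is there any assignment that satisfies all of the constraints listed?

Satisfiable

Take a = 3, b = 6, c = 1, d = 2. Then constraint 6: b + c = 7; constraint 7: a + c = 4, and every other listed constraint is also met.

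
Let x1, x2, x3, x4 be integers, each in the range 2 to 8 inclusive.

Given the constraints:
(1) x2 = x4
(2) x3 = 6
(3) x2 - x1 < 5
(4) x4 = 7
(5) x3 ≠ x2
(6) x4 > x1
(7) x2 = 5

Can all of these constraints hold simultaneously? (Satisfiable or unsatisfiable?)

Unsatisfiable

Constraint 7 fixes x2 = 5 and constraint 4 fixes x4 = 7, but constraint 1 requires x2 = x4. Since 5 ≠ 7, contradiction.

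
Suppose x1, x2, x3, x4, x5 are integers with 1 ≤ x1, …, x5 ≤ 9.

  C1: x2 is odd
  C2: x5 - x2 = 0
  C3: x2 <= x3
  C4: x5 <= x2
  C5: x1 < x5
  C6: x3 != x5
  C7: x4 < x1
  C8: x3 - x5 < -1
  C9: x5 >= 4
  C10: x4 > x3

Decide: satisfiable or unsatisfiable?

Constraints 3, 4, 5, 7, and 10 give x3 < x4, x4 < x1, x1 < x5, x5 ≤ x2, x2 ≤ x3. Chaining: x3 < x4 < x1 < x5 ≤ x2 ≤ x3, which forces x3 < x3 — impossible.

Unsatisfiable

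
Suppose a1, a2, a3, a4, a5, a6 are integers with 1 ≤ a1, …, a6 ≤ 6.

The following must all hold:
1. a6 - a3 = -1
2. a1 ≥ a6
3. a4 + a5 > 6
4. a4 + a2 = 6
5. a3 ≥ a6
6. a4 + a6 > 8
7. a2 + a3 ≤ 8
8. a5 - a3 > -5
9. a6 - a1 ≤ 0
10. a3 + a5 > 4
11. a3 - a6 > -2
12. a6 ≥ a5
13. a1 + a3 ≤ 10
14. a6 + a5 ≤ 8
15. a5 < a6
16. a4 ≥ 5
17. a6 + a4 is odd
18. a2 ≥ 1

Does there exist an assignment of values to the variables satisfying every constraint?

The assignment a1 = 5, a2 = 1, a3 = 5, a4 = 5, a5 = 2, a6 = 4 works:
  constraint 1 holds since a6 - a3 = -1.
  constraint 3 holds since a4 + a5 = 7.
The rest check out directly.

Satisfiable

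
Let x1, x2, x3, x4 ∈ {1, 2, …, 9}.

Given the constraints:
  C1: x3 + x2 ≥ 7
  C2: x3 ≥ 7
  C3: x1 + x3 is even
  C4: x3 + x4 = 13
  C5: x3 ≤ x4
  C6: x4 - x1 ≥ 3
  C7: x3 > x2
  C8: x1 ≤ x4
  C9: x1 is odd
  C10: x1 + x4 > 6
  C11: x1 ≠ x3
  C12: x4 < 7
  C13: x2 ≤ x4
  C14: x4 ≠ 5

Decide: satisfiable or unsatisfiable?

Unsatisfiable

From constraints 2 and 5: x4 ≥ x3 and x3 ≥ 7, so x4 ≥ 7. From constraint 12: x4 ≤ 6. But 6 < 7, so no value of x4 works.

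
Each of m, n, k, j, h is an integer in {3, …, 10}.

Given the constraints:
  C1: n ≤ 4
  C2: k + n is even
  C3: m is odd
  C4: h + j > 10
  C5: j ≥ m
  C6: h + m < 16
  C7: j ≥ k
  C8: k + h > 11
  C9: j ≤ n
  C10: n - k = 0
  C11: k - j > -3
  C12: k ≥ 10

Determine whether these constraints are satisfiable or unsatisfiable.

From constraints 7 and 12: j ≥ k and k ≥ 10, so j ≥ 10. From constraints 1 and 9: j ≤ n and n ≤ 4, so j ≤ 4. But 4 < 10, so no value of j works.

Unsatisfiable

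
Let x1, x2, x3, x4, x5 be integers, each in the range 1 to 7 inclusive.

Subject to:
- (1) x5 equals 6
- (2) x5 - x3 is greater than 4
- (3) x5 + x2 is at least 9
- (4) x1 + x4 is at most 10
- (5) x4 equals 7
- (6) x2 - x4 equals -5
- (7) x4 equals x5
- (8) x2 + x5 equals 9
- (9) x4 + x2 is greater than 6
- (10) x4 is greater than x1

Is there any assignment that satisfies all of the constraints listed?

Unsatisfiable

Constraint 5 fixes x4 = 7 and constraint 1 fixes x5 = 6, but constraint 7 requires x4 = x5. Since 7 ≠ 6, contradiction.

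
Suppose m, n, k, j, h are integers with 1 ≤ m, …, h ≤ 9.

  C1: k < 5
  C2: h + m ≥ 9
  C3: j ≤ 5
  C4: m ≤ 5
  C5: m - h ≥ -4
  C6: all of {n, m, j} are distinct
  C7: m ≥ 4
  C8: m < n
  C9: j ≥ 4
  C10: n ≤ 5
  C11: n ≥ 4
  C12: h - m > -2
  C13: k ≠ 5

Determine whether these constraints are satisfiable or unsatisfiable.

Constraints 3, 4, 7, 9, 10, and 11 confine each of n, m, j to the 2 values {4, 5}.
Constraint 6 requires all 3 of them to be distinct, but only 2 values are available — impossible by the pigeonhole principle.

Unsatisfiable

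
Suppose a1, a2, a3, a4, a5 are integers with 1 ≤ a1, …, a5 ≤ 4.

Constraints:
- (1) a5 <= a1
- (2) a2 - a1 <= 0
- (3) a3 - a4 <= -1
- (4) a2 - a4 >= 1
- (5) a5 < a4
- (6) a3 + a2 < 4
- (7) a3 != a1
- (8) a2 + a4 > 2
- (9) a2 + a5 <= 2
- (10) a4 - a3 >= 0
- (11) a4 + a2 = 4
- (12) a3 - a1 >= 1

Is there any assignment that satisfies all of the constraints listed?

Unsatisfiable

Constraints 2, 4, 10, and 12 give a3 − a1 ≥ 1, a1 − a2 ≥ 0, a2 − a4 ≥ 1, a4 − a3 ≥ 0.
Adding all 4 inequalities: the left sides telescope to 0, and the right sides sum to 1 + 0 + 1 + 0 = 2. So 0 ≥ 2, which is false.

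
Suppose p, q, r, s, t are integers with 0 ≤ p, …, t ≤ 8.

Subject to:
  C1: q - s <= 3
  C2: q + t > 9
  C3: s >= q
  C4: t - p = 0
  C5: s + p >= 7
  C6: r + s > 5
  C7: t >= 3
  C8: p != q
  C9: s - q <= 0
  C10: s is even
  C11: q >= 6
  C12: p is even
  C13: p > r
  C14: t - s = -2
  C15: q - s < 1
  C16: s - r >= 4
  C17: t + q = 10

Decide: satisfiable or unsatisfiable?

Satisfiable

The assignment p = 4, q = 6, r = 0, s = 6, t = 4 works:
  constraint 1 holds since q - s = 0.
  constraint 2 holds since q + t = 10.
The rest check out directly.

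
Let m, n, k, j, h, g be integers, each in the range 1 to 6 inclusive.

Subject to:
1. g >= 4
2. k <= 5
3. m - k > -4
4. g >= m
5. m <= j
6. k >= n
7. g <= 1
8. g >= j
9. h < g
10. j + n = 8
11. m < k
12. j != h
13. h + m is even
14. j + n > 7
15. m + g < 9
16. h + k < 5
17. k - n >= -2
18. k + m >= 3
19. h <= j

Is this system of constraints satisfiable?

From constraints 7 and 8: j ≤ g ≤ 1. From constraints 2 and 6: n ≤ k ≤ 5. Hence j + n ≤ 6. But constraint 10 requires j + n = 8, and 8 > 6. Contradiction.

Unsatisfiable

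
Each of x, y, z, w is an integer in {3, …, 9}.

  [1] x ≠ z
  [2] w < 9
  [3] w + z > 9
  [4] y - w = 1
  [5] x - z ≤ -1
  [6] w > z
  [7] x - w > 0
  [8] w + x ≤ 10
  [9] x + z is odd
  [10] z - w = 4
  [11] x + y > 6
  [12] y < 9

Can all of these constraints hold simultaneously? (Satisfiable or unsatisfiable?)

Unsatisfiable

Constraints 5, 6, and 7 give w < x, x < z, z < w. Chaining: w < x < z < w, which forces w < w — impossible.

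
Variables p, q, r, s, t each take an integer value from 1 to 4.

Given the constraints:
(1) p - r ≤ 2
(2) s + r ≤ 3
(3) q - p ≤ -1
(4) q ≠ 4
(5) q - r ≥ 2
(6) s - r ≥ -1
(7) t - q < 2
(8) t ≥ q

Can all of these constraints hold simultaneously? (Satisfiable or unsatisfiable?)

Constraints 1, 3, and 5 give r − p ≥ -2, p − q ≥ 1, q − r ≥ 2.
Adding all 3 inequalities: the left sides telescope to 0, and the right sides sum to (-2) + 1 + 2 = 1. So 0 ≥ 1, which is false.

Unsatisfiable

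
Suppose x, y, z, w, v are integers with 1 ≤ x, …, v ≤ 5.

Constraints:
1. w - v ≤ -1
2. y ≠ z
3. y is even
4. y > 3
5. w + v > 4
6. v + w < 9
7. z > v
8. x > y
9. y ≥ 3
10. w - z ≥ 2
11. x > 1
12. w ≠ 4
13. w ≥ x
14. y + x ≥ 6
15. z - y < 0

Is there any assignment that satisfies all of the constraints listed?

Constraints 1, 7, 8, 13, and 15 give v < z, z < y, y < x, x ≤ w, w < v. Chaining: v < z < y < x ≤ w < v, which forces v < v — impossible.

Unsatisfiable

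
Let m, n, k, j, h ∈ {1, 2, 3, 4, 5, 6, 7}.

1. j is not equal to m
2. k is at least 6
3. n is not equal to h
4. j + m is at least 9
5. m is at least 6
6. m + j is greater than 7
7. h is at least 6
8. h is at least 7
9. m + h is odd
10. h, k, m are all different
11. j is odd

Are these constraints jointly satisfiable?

Constraints 2, 5, and 7 confine each of h, k, m to the 2 values {6, 7} (the domain already gives each ≤ 7).
Constraint 10 requires all 3 of them to be distinct, but only 2 values are available — impossible by the pigeonhole principle.

Unsatisfiable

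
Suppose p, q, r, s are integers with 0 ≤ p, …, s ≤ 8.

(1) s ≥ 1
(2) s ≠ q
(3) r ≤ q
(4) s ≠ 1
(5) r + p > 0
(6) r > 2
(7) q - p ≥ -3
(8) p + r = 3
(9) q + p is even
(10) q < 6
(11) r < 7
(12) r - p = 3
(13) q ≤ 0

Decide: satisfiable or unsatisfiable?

Unsatisfiable

From constraint 6: r ≥ 3. From constraints 3 and 13: r ≤ q and q ≤ 0, so r ≤ 0. But 0 < 3, so no value of r works.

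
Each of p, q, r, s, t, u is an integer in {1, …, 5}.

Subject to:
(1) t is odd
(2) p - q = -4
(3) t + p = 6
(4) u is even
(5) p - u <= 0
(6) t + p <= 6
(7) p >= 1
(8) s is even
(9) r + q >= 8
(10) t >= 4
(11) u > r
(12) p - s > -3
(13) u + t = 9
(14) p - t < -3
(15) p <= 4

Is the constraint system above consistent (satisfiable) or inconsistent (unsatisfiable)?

Satisfiable

Setting (p, q, r, s, t, u) = (1, 5, 3, 2, 5, 4) satisfies everything: constraint 2: p - q = -4; constraint 3: t + p = 6, and the others follow.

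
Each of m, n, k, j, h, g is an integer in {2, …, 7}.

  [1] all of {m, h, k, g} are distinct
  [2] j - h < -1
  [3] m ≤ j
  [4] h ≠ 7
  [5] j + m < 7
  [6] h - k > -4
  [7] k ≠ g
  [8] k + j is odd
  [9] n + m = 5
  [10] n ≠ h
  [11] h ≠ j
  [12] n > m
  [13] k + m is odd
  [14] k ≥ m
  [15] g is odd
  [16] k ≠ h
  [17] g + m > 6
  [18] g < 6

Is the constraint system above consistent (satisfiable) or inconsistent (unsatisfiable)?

The assignment m = 2, n = 3, k = 7, j = 2, h = 6, g = 5 works:
  constraint 2 holds since j - h = -4.
  constraint 5 holds since j + m = 4.
The rest check out directly.

Satisfiable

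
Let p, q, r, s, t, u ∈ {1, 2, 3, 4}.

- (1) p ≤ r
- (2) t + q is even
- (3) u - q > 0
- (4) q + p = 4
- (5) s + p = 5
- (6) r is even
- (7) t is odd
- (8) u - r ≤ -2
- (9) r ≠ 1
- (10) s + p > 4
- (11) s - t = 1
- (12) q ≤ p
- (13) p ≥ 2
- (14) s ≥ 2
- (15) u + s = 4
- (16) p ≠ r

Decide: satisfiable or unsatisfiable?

Satisfiable

One satisfying assignment is p = 3, q = 1, r = 4, s = 2, t = 1, u = 2.
For the less obvious constraints — constraint 3: u - q = 1; constraint 4: q + p = 4; constraint 5: s + p = 5 — and the others hold by inspection.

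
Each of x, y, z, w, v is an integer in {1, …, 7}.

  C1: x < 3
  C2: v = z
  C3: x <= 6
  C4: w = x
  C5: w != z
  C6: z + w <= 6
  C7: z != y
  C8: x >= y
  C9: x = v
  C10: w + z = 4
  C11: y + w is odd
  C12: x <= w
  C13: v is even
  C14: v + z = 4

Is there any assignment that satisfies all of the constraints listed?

Unsatisfiable

From constraints 2, 4, and 9, w = x = v = z, so w = z. But constraint 5 says w ≠ z. Contradiction.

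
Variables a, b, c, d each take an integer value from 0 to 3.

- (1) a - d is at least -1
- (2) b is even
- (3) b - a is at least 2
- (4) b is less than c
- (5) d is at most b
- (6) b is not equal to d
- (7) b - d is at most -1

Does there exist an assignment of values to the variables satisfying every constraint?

Constraints 1, 3, and 7 give b − a ≥ 2, a − d ≥ -1, d − b ≥ 1.
Adding all 3 inequalities: the left sides telescope to 0, and the right sides sum to 2 + (-1) + 1 = 2. So 0 ≥ 2, which is false.

Unsatisfiable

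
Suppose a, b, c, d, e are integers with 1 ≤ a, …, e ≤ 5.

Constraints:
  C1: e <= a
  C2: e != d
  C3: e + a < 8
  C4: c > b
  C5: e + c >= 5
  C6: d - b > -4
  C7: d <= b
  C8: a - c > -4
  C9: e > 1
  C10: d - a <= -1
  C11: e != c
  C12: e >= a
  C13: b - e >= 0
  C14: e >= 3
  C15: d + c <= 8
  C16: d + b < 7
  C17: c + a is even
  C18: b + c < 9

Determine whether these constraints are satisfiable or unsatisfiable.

Try a = 3, b = 3, c = 5, d = 2, e = 3.
Check constraint 3: e + a = 6; constraint 5: e + c = 8; constraint 6: d - b = -1. The remaining constraints are straightforward to verify.

Satisfiable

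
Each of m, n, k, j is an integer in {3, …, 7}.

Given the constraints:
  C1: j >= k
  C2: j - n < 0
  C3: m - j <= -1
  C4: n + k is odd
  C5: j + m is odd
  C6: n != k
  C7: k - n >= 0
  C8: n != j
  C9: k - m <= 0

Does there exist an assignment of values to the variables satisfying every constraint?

Constraints 2, 3, 7, and 9 give j < n, n ≤ k, k ≤ m, m < j. Chaining: j < n ≤ k ≤ m < j, which forces j < j — impossible.

Unsatisfiable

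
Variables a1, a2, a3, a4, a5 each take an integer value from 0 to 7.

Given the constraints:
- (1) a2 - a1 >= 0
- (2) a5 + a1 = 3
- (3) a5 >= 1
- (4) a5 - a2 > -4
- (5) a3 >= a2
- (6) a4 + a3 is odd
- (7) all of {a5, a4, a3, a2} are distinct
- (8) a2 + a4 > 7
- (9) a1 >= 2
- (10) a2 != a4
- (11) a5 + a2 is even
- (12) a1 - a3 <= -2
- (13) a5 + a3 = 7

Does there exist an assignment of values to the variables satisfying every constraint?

Satisfiable

The assignment a1 = 2, a2 = 3, a3 = 6, a4 = 5, a5 = 1 works:
  constraint 1 holds since a2 - a1 = 1.
  constraint 2 holds since a5 + a1 = 3.
The rest check out directly.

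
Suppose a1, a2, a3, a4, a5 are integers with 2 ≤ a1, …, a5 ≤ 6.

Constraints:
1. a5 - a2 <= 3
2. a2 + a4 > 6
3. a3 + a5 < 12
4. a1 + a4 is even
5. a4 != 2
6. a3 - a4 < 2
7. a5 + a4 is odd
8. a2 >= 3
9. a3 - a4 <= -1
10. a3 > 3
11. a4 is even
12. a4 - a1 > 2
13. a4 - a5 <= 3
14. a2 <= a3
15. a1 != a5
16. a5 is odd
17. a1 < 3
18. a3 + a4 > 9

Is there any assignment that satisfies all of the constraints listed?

Setting (a1, a2, a3, a4, a5) = (2, 3, 5, 6, 5) satisfies everything: constraint 1: a5 - a2 = 2; constraint 2: a2 + a4 = 9, and the others follow.

Satisfiable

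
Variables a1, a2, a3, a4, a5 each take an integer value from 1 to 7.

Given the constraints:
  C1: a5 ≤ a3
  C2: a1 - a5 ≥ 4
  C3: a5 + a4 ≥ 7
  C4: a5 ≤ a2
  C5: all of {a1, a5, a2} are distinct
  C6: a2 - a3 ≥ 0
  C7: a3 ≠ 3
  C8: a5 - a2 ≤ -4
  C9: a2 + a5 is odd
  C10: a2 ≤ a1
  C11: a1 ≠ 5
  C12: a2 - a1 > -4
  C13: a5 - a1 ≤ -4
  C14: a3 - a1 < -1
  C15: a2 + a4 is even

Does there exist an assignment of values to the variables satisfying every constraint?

Satisfiable

Try a1 = 7, a2 = 6, a3 = 5, a4 = 6, a5 = 1.
Check constraint 2: a1 - a5 = 6; constraint 3: a5 + a4 = 7; constraint 6: a2 - a3 = 1. The remaining constraints are straightforward to verify.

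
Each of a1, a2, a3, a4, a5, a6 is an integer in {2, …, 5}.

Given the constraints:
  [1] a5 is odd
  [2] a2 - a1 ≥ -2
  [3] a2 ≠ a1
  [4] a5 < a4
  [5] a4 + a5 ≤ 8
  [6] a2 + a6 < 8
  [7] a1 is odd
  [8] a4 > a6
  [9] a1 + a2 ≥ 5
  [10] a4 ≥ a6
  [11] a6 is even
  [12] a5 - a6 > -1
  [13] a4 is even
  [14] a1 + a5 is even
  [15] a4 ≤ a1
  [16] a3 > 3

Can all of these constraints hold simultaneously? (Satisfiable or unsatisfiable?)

Satisfiable

The assignment a1 = 5, a2 = 3, a3 = 4, a4 = 4, a5 = 3, a6 = 2 works:
  constraint 2 holds since a2 - a1 = -2.
  constraint 5 holds since a4 + a5 = 7.
  constraint 6 holds since a2 + a6 = 5.
The rest check out directly.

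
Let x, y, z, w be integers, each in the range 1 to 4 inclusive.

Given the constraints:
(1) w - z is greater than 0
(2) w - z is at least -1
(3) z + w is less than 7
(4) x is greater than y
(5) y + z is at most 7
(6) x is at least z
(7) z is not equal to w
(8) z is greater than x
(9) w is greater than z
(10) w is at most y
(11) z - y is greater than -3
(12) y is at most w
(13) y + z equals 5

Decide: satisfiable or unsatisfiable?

Unsatisfiable

Constraints 4, 8, 9, and 10 give x < z, z < w, w ≤ y, y < x. Chaining: x < z < w ≤ y < x, which forces x < x — impossible.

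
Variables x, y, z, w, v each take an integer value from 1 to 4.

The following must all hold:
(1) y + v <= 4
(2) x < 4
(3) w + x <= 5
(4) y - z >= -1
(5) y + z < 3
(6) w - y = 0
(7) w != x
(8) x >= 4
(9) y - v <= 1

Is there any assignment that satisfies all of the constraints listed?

Unsatisfiable

From constraint 8: x ≥ 4. From constraint 2: x ≤ 3. But 3 < 4, so no value of x works.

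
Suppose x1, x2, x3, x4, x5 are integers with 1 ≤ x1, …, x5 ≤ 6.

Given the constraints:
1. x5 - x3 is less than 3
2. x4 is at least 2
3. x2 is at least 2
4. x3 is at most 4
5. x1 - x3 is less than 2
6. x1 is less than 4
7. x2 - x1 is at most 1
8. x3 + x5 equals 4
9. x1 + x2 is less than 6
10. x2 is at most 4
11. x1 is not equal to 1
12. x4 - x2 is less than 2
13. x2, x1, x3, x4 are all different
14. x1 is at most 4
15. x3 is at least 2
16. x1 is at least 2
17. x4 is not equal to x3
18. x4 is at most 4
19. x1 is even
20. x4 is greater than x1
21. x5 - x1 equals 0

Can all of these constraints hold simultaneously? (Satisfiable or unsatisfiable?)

Constraints 2, 3, 4, 10, 14, 15, 16, and 18 confine each of x2, x1, x3, x4 to the 3 values {2, …, 4}.
Constraint 13 requires all 4 of them to be distinct, but only 3 values are available — impossible by the pigeonhole principle.

Unsatisfiable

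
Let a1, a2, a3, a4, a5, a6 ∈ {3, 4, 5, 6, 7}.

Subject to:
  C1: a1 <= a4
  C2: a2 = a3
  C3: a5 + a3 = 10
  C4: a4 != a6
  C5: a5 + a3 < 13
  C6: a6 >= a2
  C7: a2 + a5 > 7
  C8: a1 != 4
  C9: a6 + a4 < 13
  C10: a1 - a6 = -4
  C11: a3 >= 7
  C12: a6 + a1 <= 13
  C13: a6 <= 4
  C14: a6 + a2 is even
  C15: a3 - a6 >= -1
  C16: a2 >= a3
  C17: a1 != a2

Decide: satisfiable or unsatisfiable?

From constraints 11 and 16: a2 ≥ a3 and a3 ≥ 7, so a2 ≥ 7. From constraints 6 and 13: a2 ≤ a6 and a6 ≤ 4, so a2 ≤ 4. But 4 < 7, so no value of a2 works.

Unsatisfiable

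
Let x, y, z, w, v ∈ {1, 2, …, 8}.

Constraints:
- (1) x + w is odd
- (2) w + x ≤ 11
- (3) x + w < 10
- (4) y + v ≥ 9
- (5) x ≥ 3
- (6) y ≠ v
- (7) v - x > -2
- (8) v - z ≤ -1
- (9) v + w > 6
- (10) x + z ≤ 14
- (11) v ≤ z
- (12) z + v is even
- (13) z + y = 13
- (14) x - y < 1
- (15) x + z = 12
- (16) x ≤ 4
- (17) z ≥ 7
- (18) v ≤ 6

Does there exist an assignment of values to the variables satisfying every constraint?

Satisfiable

Take x = 4, y = 5, z = 8, w = 5, v = 4. Then constraint 2: w + x = 9; constraint 3: x + w = 9; constraint 4: y + v = 9, and every other listed constraint is also met.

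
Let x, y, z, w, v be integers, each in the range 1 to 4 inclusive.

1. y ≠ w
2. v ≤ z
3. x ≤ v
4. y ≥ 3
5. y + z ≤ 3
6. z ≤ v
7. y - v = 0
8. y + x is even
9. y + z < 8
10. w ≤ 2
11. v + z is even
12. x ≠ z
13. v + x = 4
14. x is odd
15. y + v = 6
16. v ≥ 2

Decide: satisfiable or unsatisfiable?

From constraint 4: y ≥ 3. From constraints 2 and 16: z ≥ v ≥ 2. Hence y + z ≥ 5. But constraint 5 requires y + z ≤ 3, and 3 < 5. Contradiction.

Unsatisfiable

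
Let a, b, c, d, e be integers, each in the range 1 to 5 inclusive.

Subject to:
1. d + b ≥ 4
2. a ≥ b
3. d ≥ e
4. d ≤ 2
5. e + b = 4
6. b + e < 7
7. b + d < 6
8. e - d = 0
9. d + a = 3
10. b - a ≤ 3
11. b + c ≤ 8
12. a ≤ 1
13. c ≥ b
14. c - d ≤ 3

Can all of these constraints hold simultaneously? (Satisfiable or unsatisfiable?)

Unsatisfiable

From constraints 3 and 4: e ≤ d ≤ 2. From constraints 2 and 12: b ≤ a ≤ 1. Hence e + b ≤ 3. But constraint 5 requires e + b = 4, and 4 > 3. Contradiction.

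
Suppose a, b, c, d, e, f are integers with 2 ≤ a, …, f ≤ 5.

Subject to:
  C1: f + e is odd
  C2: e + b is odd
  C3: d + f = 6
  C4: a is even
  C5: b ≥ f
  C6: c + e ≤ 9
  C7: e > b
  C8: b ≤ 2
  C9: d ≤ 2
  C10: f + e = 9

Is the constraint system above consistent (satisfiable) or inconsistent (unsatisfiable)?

Unsatisfiable

From constraint 9: d ≤ 2. From constraints 5 and 8: f ≤ b ≤ 2. Hence d + f ≤ 4. But constraint 3 requires d + f = 6, and 6 > 4. Contradiction.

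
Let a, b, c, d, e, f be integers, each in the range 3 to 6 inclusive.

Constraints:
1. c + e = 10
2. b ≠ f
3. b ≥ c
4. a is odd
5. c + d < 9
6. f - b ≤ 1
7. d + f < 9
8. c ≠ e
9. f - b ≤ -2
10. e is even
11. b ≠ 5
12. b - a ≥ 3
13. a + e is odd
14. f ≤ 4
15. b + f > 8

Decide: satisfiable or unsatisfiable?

Satisfiable

Setting (a, b, c, d, e, f) = (3, 6, 4, 4, 6, 4) satisfies everything: constraint 1: c + e = 10; constraint 5: c + d = 8; constraint 6: f - b = -2, and the others follow.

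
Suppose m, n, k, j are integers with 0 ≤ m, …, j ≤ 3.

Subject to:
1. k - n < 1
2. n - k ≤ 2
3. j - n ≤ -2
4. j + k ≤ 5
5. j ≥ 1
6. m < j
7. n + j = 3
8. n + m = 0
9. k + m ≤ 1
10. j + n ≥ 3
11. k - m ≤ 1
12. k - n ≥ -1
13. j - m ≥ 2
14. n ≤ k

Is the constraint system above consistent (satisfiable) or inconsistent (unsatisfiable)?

Unsatisfiable

Constraints 2, 3, 11, and 13 give j − m ≥ 2, m − k ≥ -1, k − n ≥ -2, n − j ≥ 2.
Adding all 4 inequalities: the left sides telescope to 0, and the right sides sum to 2 + (-1) + (-2) + 2 = 1. So 0 ≥ 1, which is false.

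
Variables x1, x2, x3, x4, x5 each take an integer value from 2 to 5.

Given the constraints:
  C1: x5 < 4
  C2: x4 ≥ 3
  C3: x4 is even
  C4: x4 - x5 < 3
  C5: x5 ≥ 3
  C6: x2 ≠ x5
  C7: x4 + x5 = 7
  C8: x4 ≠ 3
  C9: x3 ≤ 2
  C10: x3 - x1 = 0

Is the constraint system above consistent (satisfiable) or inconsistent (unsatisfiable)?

Satisfiable

The assignment x1 = 2, x2 = 4, x3 = 2, x4 = 4, x5 = 3 works:
  constraint 4 holds since x4 - x5 = 1.
  constraint 7 holds since x4 + x5 = 7.
The rest check out directly.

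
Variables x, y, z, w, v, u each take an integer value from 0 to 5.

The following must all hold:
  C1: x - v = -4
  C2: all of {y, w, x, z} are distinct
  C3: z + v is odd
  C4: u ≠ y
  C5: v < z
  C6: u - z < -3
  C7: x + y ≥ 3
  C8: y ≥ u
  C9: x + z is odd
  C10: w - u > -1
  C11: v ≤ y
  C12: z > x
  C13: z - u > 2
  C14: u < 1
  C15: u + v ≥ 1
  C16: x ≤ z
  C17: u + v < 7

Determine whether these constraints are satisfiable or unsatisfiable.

Satisfiable

Setting (x, y, z, w, v, u) = (0, 4, 5, 2, 4, 0) satisfies everything: constraint 1: x - v = -4; constraint 6: u - z = -5, and the others follow.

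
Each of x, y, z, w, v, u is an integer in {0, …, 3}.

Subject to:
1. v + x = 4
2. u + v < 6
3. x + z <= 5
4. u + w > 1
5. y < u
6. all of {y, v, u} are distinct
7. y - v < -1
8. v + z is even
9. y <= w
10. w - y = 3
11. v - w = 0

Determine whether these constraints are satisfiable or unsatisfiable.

Take x = 1, y = 0, z = 3, w = 3, v = 3, u = 1. Then constraint 1: v + x = 4; constraint 2: u + v = 4, and every other listed constraint is also met.

Satisfiable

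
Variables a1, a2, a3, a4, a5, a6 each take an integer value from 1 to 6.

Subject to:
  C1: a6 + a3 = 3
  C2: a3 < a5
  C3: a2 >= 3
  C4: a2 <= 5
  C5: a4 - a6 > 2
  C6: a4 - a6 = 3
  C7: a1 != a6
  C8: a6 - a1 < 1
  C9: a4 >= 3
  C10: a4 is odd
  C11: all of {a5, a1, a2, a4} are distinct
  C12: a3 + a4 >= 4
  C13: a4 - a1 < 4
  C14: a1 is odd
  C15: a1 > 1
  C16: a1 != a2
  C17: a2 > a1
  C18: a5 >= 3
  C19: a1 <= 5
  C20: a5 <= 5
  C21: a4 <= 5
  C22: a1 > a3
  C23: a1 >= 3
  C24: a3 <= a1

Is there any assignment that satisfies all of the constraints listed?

Unsatisfiable

Constraints 3, 4, 9, 18, 19, 20, 21, and 23 confine each of a5, a1, a2, a4 to the 3 values {3, …, 5}.
Constraint 11 requires all 4 of them to be distinct, but only 3 values are available — impossible by the pigeonhole principle.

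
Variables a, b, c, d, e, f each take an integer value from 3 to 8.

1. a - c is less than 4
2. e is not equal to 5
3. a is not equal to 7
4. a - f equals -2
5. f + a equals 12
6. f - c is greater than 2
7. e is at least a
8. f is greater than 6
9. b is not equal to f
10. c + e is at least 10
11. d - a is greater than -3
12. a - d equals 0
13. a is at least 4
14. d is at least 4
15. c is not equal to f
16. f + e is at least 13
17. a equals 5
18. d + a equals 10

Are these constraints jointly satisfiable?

Satisfiable

Take a = 5, b = 3, c = 4, d = 5, e = 8, f = 7. Then constraint 1: a - c = 1; constraint 4: a - f = -2, and every other listed constraint is also met.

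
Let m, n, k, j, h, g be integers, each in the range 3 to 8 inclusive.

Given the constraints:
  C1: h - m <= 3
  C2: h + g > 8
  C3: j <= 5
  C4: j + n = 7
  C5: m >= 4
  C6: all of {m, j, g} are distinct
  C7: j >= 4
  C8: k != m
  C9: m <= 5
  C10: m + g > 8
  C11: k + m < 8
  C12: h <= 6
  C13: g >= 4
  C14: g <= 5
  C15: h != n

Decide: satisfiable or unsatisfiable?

Unsatisfiable

Constraints 3, 5, 7, 9, 13, and 14 confine each of m, j, g to the 2 values {4, 5}.
Constraint 6 requires all 3 of them to be distinct, but only 2 values are available — impossible by the pigeonhole principle.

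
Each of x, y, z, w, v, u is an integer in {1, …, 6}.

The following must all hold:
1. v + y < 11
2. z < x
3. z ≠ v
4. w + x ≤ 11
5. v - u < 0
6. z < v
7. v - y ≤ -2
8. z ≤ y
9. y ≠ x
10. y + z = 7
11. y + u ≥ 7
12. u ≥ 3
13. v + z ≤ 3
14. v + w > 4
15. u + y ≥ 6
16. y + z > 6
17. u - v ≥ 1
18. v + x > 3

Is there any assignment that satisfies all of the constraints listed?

One satisfying assignment is x = 3, y = 6, z = 1, w = 5, v = 2, u = 3.
For the less obvious constraints — constraint 1: v + y = 8; constraint 4: w + x = 8 — and the others hold by inspection.

Satisfiable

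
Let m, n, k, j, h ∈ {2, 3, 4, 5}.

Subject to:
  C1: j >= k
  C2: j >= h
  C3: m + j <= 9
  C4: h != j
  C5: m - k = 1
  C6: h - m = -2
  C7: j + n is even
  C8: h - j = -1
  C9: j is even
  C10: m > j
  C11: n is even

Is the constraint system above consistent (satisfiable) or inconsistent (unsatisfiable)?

One satisfying assignment is m = 5, n = 2, k = 4, j = 4, h = 3.
For the less obvious constraints — constraint 3: m + j = 9; constraint 5: m - k = 1; constraint 6: h - m = -2 — and the others hold by inspection.

Satisfiable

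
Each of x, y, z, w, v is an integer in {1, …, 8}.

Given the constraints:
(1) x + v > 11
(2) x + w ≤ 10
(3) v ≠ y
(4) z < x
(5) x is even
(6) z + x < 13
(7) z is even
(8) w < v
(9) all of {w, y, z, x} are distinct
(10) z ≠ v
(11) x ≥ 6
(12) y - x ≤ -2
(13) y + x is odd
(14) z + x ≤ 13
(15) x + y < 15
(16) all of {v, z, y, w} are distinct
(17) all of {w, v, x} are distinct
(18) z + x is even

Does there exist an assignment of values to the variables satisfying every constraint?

Satisfiable

The assignment x = 8, y = 5, z = 2, w = 1, v = 4 works:
  constraint 1 holds since x + v = 12.
  constraint 2 holds since x + w = 9.
  constraint 6 holds since z + x = 10.
The rest check out directly.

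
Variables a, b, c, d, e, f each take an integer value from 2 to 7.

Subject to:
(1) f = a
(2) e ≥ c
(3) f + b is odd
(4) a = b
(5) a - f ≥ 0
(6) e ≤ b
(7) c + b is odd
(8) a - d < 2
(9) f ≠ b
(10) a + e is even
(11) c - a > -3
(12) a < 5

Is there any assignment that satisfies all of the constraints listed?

Unsatisfiable

From constraints 1 and 4, f = a = b, so f = b. But constraint 9 says f ≠ b. Contradiction.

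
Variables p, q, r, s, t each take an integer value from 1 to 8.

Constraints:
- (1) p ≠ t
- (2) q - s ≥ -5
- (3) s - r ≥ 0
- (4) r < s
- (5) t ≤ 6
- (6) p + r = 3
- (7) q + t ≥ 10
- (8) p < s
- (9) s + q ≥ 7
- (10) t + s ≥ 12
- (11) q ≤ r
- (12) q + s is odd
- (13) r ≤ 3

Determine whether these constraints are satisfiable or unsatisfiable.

Unsatisfiable

From constraints 11 and 13: q ≤ r ≤ 3. From constraint 5: t ≤ 6. Hence q + t ≤ 9. But constraint 7 requires q + t ≥ 10, and 10 > 9. Contradiction.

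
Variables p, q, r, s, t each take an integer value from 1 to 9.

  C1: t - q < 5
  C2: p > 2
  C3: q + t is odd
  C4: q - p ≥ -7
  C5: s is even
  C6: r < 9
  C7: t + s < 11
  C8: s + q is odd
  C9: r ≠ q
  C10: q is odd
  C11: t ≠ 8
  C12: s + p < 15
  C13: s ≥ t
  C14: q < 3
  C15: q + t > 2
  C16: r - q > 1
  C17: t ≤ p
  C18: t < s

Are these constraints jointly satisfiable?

Satisfiable

Try p = 6, q = 1, r = 4, s = 6, t = 4.
Check constraint 1: t - q = 3; constraint 4: q - p = -5. The remaining constraints are straightforward to verify.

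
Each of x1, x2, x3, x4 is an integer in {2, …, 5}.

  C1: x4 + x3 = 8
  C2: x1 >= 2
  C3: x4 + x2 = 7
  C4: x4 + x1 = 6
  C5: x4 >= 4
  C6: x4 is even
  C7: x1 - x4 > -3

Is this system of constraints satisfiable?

Satisfiable

Setting (x1, x2, x3, x4) = (2, 3, 4, 4) satisfies everything: constraint 1: x4 + x3 = 8; constraint 3: x4 + x2 = 7; constraint 4: x4 + x1 = 6, and the others follow.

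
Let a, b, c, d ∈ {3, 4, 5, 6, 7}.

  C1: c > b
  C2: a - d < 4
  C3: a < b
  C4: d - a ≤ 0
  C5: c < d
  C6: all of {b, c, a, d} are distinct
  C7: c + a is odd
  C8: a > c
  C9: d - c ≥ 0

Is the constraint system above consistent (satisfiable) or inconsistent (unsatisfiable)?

Constraints 1, 3, 4, and 5 give b < c, c < d, d ≤ a, a < b. Chaining: b < c < d ≤ a < b, which forces b < b — impossible.

Unsatisfiable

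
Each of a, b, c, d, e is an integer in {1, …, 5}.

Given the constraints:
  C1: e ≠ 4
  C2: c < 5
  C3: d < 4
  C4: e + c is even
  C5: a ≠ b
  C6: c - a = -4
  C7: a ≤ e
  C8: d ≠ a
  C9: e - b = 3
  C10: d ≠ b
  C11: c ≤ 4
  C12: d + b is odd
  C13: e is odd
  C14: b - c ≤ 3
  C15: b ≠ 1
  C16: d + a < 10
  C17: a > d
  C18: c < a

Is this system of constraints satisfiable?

One satisfying assignment is a = 5, b = 2, c = 1, d = 3, e = 5.
For the less obvious constraints — constraint 6: c - a = -4; constraint 9: e - b = 3; constraint 14: b - c = 1 — and the others hold by inspection.

Satisfiable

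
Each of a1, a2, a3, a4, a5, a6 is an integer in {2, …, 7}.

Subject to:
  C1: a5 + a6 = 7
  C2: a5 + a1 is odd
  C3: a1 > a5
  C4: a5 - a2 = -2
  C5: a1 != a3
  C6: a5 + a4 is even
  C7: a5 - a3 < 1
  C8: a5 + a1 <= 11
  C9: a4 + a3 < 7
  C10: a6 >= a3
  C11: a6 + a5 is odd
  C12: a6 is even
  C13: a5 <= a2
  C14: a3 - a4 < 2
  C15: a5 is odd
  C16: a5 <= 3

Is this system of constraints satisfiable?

Satisfiable

One satisfying assignment is a1 = 6, a2 = 5, a3 = 3, a4 = 3, a5 = 3, a6 = 4.
For the less obvious constraints — constraint 1: a5 + a6 = 7; constraint 4: a5 - a2 = -2; constraint 7: a5 - a3 = 0 — and the others hold by inspection.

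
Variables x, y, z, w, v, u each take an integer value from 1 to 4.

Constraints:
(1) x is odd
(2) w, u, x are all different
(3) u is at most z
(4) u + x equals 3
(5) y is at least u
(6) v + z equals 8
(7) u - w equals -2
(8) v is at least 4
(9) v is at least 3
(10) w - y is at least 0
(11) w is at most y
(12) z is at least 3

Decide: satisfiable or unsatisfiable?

Satisfiable

Try x = 1, y = 4, z = 4, w = 4, v = 4, u = 2.
Check constraint 4: u + x = 3; constraint 6: v + z = 8. The remaining constraints are straightforward to verify.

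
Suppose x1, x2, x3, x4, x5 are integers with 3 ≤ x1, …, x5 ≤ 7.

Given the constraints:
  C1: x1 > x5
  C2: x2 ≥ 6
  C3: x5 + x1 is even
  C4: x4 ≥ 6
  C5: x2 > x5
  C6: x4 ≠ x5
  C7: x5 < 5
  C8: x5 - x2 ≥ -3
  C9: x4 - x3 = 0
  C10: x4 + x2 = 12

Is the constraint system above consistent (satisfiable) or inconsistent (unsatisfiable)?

Satisfiable

Try x1 = 7, x2 = 6, x3 = 6, x4 = 6, x5 = 3.
Check constraint 8: x5 - x2 = -3; constraint 9: x4 - x3 = 0; constraint 10: x4 + x2 = 12. The remaining constraints are straightforward to verify.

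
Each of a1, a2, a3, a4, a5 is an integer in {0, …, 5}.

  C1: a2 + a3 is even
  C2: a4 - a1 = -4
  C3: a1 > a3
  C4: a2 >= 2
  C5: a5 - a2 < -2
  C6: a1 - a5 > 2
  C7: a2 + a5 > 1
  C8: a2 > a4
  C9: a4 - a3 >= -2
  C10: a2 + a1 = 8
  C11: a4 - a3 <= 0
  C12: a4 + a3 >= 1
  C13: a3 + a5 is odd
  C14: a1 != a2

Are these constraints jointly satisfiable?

The assignment a1 = 5, a2 = 3, a3 = 3, a4 = 1, a5 = 0 works:
  constraint 2 holds since a4 - a1 = -4.
  constraint 5 holds since a5 - a2 = -3.
The rest check out directly.

Satisfiable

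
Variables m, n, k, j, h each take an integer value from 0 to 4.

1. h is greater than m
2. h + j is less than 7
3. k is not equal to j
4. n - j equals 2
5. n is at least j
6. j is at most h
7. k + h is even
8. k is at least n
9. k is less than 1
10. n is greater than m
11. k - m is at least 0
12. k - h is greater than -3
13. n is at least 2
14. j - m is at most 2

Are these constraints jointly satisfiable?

Unsatisfiable

From constraints 8 and 13: k ≥ n and n ≥ 2, so k ≥ 2. From constraint 9: k ≤ 0. But 0 < 2, so no value of k works.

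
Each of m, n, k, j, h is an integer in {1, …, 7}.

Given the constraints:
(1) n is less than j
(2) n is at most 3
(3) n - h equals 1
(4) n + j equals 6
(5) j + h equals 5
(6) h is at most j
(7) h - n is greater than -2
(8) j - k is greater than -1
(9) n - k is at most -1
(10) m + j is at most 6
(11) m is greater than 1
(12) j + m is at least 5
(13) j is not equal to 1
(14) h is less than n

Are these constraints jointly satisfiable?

Satisfiable

Try m = 2, n = 2, k = 4, j = 4, h = 1.
Check constraint 3: n - h = 1; constraint 4: n + j = 6. The remaining constraints are straightforward to verify.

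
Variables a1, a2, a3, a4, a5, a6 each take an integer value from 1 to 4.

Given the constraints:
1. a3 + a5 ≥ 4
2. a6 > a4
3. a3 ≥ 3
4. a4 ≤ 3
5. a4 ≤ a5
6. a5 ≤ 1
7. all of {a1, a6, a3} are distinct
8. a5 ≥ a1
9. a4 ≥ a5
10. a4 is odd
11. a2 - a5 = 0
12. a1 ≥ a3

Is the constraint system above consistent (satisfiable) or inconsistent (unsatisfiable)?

Unsatisfiable

From constraints 3 and 12: a1 ≥ a3 and a3 ≥ 3, so a1 ≥ 3. From constraints 6 and 8: a1 ≤ a5 and a5 ≤ 1, so a1 ≤ 1. But 1 < 3, so no value of a1 works.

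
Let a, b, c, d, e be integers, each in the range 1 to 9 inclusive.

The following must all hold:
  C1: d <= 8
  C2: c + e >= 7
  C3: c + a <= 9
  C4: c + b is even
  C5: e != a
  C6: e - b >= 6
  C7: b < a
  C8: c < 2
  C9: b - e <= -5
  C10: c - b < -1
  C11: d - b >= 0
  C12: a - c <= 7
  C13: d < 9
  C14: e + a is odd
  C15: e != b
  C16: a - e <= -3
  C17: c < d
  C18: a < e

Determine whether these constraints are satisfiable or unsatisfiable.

Take a = 6, b = 3, c = 1, d = 6, e = 9. Then constraint 2: c + e = 10; constraint 3: c + a = 7, and every other listed constraint is also met.

Satisfiable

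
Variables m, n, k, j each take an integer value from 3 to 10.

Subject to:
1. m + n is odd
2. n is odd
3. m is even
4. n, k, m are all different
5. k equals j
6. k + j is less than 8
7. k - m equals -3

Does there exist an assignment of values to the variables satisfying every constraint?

Satisfiable

One satisfying assignment is m = 6, n = 7, k = 3, j = 3.
For the less obvious constraints — constraint 6: k + j = 6; constraint 7: k - m = -3 — and the others hold by inspection.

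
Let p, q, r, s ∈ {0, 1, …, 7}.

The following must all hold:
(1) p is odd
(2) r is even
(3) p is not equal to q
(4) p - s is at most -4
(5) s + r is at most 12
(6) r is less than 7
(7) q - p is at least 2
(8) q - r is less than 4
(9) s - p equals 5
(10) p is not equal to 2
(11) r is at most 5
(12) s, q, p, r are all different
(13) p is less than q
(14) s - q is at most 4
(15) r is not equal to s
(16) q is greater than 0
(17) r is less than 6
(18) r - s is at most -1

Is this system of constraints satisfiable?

Satisfiable

Try p = 1, q = 5, r = 4, s = 6.
Check constraint 4: p - s = -5; constraint 5: s + r = 10; constraint 7: q - p = 4. The remaining constraints are straightforward to verify.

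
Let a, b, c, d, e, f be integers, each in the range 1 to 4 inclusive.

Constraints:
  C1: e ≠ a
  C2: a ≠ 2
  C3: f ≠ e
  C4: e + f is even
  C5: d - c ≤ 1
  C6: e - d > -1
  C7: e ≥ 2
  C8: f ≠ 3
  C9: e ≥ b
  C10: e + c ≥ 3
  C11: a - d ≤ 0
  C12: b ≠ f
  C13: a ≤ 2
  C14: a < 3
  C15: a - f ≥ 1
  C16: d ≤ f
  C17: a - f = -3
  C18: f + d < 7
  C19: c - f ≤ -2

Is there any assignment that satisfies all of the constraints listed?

Unsatisfiable

Constraints 5, 11, 15, and 19 give a − f ≥ 1, f − c ≥ 2, c − d ≥ -1, d − a ≥ 0.
Adding all 4 inequalities: the left sides telescope to 0, and the right sides sum to 1 + 2 + (-1) + 0 = 2. So 0 ≥ 2, which is false.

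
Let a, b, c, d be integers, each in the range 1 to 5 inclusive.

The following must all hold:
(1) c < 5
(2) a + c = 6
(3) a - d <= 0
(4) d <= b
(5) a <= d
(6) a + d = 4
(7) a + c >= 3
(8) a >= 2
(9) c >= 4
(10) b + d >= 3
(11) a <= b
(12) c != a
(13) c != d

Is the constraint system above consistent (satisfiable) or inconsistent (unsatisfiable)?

Take a = 2, b = 2, c = 4, d = 2. Then constraint 2: a + c = 6; constraint 3: a - d = 0, and every other listed constraint is also met.

Satisfiable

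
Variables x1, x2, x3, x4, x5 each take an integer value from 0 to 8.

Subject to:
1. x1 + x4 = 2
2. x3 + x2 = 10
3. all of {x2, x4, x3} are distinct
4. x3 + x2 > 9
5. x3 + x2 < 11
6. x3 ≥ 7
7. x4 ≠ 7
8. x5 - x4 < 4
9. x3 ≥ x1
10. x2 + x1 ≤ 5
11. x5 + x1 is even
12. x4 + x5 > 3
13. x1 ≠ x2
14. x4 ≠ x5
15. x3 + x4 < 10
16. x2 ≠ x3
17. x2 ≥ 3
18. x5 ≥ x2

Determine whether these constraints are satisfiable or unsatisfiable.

Try x1 = 1, x2 = 3, x3 = 7, x4 = 1, x5 = 3.
Check constraint 1: x1 + x4 = 2; constraint 2: x3 + x2 = 10. The remaining constraints are straightforward to verify.

Satisfiable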